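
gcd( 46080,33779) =1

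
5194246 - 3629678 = 1564568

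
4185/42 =99+9/14=99.64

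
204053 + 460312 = 664365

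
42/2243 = 42/2243=0.02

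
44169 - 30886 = 13283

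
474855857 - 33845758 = 441010099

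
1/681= 1/681  =  0.00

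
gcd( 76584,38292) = 38292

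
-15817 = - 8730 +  - 7087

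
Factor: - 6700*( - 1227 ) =2^2*3^1*5^2*67^1*409^1 = 8220900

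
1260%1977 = 1260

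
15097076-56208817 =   -  41111741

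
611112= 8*76389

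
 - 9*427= - 3843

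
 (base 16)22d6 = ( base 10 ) 8918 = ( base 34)7OA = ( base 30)9R8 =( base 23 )GJH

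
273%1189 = 273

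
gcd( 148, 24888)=4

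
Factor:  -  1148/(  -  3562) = 574/1781 = 2^1*7^1*13^( - 1)*41^1*137^( - 1)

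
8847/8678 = 1 + 169/8678= 1.02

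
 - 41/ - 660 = 41/660= 0.06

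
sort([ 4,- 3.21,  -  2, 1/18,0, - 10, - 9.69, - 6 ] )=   [ - 10, - 9.69, - 6, - 3.21, - 2, 0,1/18,4]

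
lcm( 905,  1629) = 8145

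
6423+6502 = 12925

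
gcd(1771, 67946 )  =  1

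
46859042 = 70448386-23589344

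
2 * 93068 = 186136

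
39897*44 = 1755468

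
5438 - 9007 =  - 3569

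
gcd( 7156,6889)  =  1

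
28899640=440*65681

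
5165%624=173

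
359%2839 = 359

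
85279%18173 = 12587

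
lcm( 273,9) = 819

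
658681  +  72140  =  730821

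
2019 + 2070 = 4089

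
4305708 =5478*786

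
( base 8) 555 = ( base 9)445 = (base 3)111112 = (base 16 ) 16d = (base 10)365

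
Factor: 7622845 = 5^1*1524569^1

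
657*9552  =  6275664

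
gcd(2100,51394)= 14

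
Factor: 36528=2^4*3^1 * 761^1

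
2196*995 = 2185020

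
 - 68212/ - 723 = 94 +250/723=94.35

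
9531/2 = 4765 + 1/2 = 4765.50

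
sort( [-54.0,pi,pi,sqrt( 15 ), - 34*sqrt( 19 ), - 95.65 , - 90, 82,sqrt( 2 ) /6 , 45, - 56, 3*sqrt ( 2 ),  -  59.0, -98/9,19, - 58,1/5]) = [ - 34*sqrt( 19), - 95.65, - 90 , - 59.0, - 58,  -  56, - 54.0, - 98/9, 1/5,sqrt( 2 ) /6,  pi,pi,sqrt(15 ),3*sqrt( 2),19, 45, 82] 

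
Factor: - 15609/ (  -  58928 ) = 2^(-4 )*3^1* 11^2*29^( - 1)*43^1*127^(  -  1 ) 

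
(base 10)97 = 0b1100001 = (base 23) 45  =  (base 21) 4d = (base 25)3M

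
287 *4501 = 1291787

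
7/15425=7/15425 = 0.00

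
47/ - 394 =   -  47/394 = - 0.12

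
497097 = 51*9747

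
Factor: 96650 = 2^1*5^2 * 1933^1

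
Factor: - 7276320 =-2^5 * 3^2*5^1 * 31^1*163^1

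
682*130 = 88660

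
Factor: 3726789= 3^1*11^1*31^1*3643^1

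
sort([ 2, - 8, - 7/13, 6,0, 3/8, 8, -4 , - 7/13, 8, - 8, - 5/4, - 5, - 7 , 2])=[ - 8,-8, - 7, - 5,-4,-5/4  ,- 7/13,-7/13, 0,3/8, 2, 2, 6, 8,  8 ]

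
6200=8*775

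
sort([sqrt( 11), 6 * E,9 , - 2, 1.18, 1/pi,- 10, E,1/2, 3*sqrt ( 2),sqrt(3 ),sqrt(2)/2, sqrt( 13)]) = [ - 10, - 2,1/pi, 1/2, sqrt( 2)/2 , 1.18, sqrt(3) , E, sqrt(11 ) , sqrt(13),3*sqrt( 2), 9, 6*E ]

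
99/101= 99/101  =  0.98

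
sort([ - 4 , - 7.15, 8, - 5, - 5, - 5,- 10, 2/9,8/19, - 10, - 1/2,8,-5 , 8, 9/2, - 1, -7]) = [ - 10, - 10, - 7.15, - 7,-5, -5, - 5, - 5,  -  4, - 1,  -  1/2,2/9,8/19,9/2, 8, 8, 8]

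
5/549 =5/549= 0.01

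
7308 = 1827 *4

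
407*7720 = 3142040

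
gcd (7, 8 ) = 1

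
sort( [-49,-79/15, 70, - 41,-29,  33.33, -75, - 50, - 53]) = [- 75, - 53,-50, - 49, - 41,-29,-79/15, 33.33, 70 ] 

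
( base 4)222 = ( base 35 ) 17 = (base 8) 52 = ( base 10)42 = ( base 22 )1k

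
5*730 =3650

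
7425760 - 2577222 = 4848538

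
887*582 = 516234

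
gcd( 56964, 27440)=4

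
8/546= 4/273 = 0.01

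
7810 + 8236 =16046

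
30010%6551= 3806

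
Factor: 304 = 2^4 * 19^1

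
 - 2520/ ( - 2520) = 1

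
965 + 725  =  1690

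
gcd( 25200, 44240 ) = 560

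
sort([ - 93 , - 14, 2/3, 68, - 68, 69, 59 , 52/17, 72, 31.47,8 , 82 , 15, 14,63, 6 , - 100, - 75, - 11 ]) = [ - 100, - 93, - 75, - 68 , - 14  , - 11,  2/3,52/17,6, 8,14, 15 , 31.47 , 59,63, 68,69,  72,82]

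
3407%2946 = 461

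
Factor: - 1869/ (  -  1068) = 7/4 = 2^( - 2)*7^1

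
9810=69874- 60064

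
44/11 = 4 =4.00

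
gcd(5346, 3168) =198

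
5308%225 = 133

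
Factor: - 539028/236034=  - 322/141 = - 2^1*3^( - 1 )*7^1*23^1*47^( - 1)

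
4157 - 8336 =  - 4179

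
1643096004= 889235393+753860611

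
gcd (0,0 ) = 0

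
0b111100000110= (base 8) 7406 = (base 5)110341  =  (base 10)3846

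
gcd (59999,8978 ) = 1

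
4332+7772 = 12104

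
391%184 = 23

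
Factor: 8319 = 3^1*47^1 * 59^1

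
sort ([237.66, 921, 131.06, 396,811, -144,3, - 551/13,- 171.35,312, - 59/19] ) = [ - 171.35 ,  -  144, - 551/13,-59/19, 3,  131.06, 237.66, 312,396,811, 921]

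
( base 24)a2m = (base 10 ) 5830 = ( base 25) 985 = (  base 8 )13306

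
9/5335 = 9/5335 = 0.00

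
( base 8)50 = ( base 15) 2a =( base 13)31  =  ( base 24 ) 1G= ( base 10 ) 40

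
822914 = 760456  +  62458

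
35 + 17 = 52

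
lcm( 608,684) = 5472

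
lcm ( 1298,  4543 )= 9086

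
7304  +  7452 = 14756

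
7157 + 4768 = 11925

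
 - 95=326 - 421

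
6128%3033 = 62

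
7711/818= 9 + 349/818=9.43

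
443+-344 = 99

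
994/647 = 1 + 347/647 = 1.54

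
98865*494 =48839310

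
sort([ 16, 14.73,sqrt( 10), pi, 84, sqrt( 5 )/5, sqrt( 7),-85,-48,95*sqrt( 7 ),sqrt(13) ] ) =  [- 85, - 48,  sqrt( 5)/5,  sqrt (7), pi, sqrt( 10),sqrt(13), 14.73, 16, 84,95 *sqrt(7)]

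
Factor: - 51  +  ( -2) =-53 = - 53^1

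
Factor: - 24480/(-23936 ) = 45/44 = 2^( - 2 )*3^2 * 5^1*11^( - 1 ) 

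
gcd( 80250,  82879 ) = 1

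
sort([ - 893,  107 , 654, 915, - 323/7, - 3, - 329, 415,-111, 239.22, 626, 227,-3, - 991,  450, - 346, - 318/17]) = [ - 991, - 893 , - 346, - 329,-111, - 323/7, - 318/17, - 3 , - 3  ,  107,227,239.22,415,450,626, 654, 915 ] 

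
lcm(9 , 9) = 9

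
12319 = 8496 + 3823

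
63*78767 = 4962321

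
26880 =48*560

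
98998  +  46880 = 145878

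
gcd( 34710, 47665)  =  5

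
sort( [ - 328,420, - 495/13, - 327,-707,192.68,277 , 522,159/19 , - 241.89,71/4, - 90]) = [ -707, - 328, - 327, - 241.89, - 90, - 495/13,159/19, 71/4, 192.68,277 , 420, 522 ] 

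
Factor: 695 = 5^1*139^1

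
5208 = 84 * 62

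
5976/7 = 5976/7 = 853.71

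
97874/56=1747 + 3/4 = 1747.75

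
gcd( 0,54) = 54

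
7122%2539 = 2044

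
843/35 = 24+3/35 = 24.09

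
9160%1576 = 1280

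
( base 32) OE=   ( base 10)782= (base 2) 1100001110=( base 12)552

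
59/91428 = 59/91428= 0.00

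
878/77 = 11 + 31/77 = 11.40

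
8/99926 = 4/49963 = 0.00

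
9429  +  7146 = 16575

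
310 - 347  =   - 37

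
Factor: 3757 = 13^1*17^2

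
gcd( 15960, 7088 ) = 8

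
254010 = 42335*6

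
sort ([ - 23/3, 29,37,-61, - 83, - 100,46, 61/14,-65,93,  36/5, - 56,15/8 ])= [ - 100, - 83,  -  65, - 61,  -  56,-23/3,15/8 , 61/14, 36/5,29, 37,46,93 ] 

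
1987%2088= 1987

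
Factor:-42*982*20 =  - 2^4 * 3^1*5^1*7^1*491^1 = - 824880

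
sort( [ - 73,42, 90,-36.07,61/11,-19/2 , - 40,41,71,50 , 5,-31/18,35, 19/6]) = [ - 73, - 40, - 36.07, - 19/2, - 31/18, 19/6,5, 61/11 , 35,41,42 , 50, 71,90]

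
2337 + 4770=7107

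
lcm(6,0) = 0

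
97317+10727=108044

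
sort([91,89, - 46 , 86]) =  [ - 46, 86,89,91]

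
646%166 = 148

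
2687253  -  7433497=-4746244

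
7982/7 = 7982/7 = 1140.29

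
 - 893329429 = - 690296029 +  - 203033400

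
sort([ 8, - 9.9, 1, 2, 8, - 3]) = [ - 9.9,-3,1 , 2,8 , 8]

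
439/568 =439/568 = 0.77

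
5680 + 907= 6587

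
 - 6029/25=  - 242 + 21/25  =  - 241.16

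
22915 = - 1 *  ( - 22915) 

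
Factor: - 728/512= - 91/64 = - 2^( - 6)*7^1*13^1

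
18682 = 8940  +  9742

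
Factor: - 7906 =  - 2^1 * 59^1 *67^1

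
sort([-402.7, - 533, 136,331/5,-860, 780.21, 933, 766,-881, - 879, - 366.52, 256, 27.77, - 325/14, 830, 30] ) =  [-881,  -  879 , - 860,-533, - 402.7, - 366.52, - 325/14 , 27.77,  30 , 331/5, 136, 256, 766, 780.21 , 830,933 ]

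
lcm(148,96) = 3552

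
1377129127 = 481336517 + 895792610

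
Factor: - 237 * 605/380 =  - 2^( - 2 )*3^1*11^2*19^( - 1)*79^1 = - 28677/76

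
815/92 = 815/92 = 8.86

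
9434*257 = 2424538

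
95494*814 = 77732116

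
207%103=1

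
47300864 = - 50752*( - 932 )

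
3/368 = 3/368 = 0.01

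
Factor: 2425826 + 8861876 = 2^1*5643851^1  =  11287702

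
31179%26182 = 4997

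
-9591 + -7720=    -17311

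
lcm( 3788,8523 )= 34092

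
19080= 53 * 360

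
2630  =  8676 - 6046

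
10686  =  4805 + 5881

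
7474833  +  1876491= 9351324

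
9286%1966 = 1422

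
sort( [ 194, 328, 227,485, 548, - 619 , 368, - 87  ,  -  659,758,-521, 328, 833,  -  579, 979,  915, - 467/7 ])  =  [ - 659, - 619,  -  579,-521, - 87, - 467/7, 194 , 227, 328, 328,368, 485,548 , 758, 833, 915,  979 ]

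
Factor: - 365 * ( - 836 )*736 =2^7*5^1*11^1*19^1 * 23^1*73^1  =  224583040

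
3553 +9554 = 13107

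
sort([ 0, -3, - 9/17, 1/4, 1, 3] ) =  [ - 3,  -  9/17, 0, 1/4,1, 3 ]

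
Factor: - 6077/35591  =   - 59^1*103^1*35591^ ( - 1) 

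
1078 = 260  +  818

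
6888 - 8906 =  - 2018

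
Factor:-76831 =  - 76831^1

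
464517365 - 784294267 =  - 319776902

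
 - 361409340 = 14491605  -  375900945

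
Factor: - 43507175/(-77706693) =3^( - 2 )*5^2*1087^1*1601^1*8634077^(  -  1)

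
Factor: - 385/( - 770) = 2^( - 1 )  =  1/2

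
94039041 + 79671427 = 173710468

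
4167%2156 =2011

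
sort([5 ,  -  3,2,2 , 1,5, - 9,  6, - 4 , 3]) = [ - 9 ,- 4 , - 3,1,  2, 2 , 3,5  ,  5,6] 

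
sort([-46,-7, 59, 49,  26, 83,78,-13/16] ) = [ - 46, - 7,-13/16,26,49,59, 78, 83 ] 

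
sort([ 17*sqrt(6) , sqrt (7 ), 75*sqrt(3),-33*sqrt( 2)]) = [ - 33*sqrt(2), sqrt (7 ),17*sqrt( 6 ), 75*sqrt( 3)] 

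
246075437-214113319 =31962118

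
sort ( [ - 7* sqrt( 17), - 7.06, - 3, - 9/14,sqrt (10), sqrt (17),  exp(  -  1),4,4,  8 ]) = [ - 7*sqrt ( 17 ), - 7.06, - 3, - 9/14,exp( -1),sqrt(  10 ), 4, 4,sqrt(17), 8 ] 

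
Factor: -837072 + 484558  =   - 352514 = -2^1*43^1 * 4099^1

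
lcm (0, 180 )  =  0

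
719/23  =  719/23 = 31.26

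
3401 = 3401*1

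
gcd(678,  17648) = 2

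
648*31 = 20088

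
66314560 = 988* 67120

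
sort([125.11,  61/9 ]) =[ 61/9, 125.11]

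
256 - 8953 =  - 8697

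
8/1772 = 2/443= 0.00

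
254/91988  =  127/45994 = 0.00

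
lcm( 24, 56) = 168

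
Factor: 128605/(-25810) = -2^(-1)*17^2*29^( -1) = -289/58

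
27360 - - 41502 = 68862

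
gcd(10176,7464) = 24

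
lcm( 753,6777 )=6777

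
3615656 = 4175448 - 559792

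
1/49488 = 1/49488= 0.00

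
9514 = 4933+4581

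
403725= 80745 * 5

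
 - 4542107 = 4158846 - 8700953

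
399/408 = 133/136 = 0.98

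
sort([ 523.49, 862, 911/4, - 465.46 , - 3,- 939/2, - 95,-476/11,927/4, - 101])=[ - 939/2, - 465.46, - 101, - 95, - 476/11,-3, 911/4, 927/4,523.49,862] 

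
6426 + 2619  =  9045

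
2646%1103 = 440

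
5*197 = 985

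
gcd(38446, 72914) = 2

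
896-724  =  172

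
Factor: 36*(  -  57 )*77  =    -  158004 = - 2^2*3^3* 7^1*11^1 * 19^1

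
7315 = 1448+5867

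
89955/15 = 5997  =  5997.00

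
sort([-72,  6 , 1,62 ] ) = [-72,1, 6,62 ]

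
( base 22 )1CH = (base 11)636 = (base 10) 765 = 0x2fd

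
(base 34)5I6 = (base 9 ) 8688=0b1100011111110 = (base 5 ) 201043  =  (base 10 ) 6398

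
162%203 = 162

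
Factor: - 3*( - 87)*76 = 2^2*3^2*19^1*29^1 = 19836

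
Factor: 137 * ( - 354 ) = - 48498 = - 2^1 * 3^1* 59^1*137^1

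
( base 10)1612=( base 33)1FS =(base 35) 1b2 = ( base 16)64C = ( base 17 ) 59E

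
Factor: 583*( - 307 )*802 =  - 2^1 * 11^1*53^1*307^1*401^1 = - 143542762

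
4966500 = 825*6020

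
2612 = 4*653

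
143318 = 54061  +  89257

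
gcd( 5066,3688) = 2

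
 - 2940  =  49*( - 60)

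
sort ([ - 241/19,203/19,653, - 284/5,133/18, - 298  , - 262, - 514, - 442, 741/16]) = [ - 514 , - 442, - 298, - 262, - 284/5, - 241/19,133/18,203/19 , 741/16,653 ]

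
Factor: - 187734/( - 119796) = 467/298 =2^( - 1)*149^( - 1)*467^1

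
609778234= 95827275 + 513950959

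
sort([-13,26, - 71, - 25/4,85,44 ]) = [ - 71, - 13,  -  25/4, 26, 44,85]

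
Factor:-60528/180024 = -194/577= - 2^1*97^1 * 577^( - 1) 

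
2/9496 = 1/4748 = 0.00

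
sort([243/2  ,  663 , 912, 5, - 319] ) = [ - 319,5, 243/2, 663,912 ]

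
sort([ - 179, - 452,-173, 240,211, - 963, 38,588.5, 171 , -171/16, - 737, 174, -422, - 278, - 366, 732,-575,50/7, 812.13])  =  [ -963,-737, - 575,-452,- 422 , - 366, - 278, - 179, - 173,-171/16, 50/7, 38, 171,174, 211, 240,588.5,  732, 812.13]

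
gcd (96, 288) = 96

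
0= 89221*0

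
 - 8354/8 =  - 1045+3/4=-1044.25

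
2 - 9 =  - 7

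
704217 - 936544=-232327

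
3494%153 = 128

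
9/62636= 9/62636 = 0.00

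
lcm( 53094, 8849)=53094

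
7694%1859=258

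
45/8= 5 + 5/8 = 5.62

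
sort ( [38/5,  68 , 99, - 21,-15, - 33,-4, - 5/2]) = [-33, - 21,-15, - 4, - 5/2,  38/5, 68, 99 ]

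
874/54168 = 437/27084 = 0.02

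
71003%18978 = 14069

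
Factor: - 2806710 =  - 2^1* 3^1*5^1*93557^1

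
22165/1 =22165 =22165.00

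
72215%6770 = 4515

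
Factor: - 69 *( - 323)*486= 2^1*3^6*17^1*19^1*23^1 = 10831482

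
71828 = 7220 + 64608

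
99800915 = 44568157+55232758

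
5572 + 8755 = 14327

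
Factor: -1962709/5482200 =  - 2^( - 3 )*3^( - 1 )*5^( - 2 )*7^1*257^1*1091^1*9137^ (-1 ) 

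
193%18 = 13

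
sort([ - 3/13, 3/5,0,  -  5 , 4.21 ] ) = [ - 5,  -  3/13, 0,  3/5,4.21 ]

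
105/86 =105/86= 1.22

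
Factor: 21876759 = 3^2*29^1*79^1*1061^1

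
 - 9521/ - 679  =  9521/679 = 14.02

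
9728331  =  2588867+7139464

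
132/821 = 132/821 = 0.16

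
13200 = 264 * 50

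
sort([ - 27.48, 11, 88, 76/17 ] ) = [ - 27.48, 76/17, 11,88 ] 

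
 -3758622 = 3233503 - 6992125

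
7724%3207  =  1310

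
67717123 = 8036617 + 59680506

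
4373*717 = 3135441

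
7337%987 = 428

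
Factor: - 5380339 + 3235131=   -  2145208 = -2^3*13^1*20627^1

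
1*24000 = 24000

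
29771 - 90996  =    -  61225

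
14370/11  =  1306 + 4/11  =  1306.36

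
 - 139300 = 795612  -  934912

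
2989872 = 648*4614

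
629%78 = 5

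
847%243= 118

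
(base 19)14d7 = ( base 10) 8557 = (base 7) 33643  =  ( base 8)20555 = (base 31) 8S1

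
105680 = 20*5284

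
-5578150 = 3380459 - 8958609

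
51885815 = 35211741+16674074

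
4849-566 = 4283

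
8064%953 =440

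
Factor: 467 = 467^1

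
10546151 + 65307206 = 75853357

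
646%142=78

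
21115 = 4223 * 5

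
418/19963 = 418/19963 = 0.02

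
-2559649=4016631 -6576280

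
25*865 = 21625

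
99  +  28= 127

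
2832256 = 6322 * 448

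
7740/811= 7740/811 = 9.54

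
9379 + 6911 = 16290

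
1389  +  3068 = 4457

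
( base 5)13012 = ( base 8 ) 1757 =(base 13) 5c6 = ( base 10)1007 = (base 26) 1CJ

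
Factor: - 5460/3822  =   - 2^1*5^1*7^(- 1) = -10/7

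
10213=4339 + 5874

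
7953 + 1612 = 9565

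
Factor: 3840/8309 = 2^8 * 3^1*5^1* 7^(- 1 )*1187^(-1) 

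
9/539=9/539 =0.02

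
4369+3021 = 7390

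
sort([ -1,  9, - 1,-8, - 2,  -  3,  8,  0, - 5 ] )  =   [ - 8, - 5 , - 3, - 2, - 1, - 1,0,8,9]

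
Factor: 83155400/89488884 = 20788850/22372221 = 2^1*3^(  -  1)*5^2*17^ (  -  1 )*19^1 * 79^1*277^1*438671^(-1)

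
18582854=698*26623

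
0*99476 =0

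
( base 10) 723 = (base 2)1011010011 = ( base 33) lu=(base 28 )PN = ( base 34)L9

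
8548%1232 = 1156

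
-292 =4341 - 4633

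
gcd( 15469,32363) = 1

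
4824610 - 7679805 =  - 2855195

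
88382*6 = 530292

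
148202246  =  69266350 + 78935896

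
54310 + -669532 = -615222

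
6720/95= 1344/19= 70.74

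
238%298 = 238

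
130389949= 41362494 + 89027455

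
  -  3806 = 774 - 4580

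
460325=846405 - 386080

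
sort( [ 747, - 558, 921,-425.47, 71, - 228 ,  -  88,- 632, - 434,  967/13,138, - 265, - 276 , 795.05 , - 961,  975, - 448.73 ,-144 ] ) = [  -  961,  -  632, - 558, - 448.73,-434, - 425.47, - 276, - 265, - 228, - 144 , - 88, 71 , 967/13,138,747,795.05,921,975 ]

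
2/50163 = 2/50163 = 0.00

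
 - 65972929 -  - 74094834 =8121905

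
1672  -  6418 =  - 4746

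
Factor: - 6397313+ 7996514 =1599201 =3^2*137^1*1297^1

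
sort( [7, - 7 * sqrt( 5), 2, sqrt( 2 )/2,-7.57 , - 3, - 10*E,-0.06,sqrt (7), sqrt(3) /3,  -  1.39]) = [-10*E,-7*sqrt (5 ), - 7.57, - 3,-1.39, - 0.06, sqrt(3 ) /3, sqrt (2 )/2, 2,sqrt(7), 7]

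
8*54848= 438784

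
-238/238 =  - 1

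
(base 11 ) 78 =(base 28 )31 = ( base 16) 55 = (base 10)85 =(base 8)125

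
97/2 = 97/2 = 48.50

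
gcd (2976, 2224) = 16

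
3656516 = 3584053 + 72463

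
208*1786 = 371488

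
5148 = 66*78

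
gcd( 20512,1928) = 8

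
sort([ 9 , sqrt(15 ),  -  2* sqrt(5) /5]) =[ - 2*sqrt( 5 ) /5 , sqrt( 15), 9 ]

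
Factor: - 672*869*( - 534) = 2^6*3^2*7^1* 11^1*79^1*89^1 = 311838912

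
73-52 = 21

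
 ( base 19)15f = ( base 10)471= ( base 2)111010111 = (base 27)HC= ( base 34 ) DT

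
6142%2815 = 512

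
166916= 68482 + 98434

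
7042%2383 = 2276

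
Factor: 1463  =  7^1*11^1*19^1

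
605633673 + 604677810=1210311483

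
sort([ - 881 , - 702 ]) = [ -881,-702] 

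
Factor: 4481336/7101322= 2240668/3550661 = 2^2*17^1*83^1 * 397^1*887^ ( - 1)*4003^( - 1 )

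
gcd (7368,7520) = 8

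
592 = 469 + 123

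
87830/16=5489 +3/8=5489.38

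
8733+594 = 9327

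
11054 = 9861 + 1193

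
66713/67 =995 + 48/67 =995.72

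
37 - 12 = 25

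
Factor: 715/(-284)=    - 2^( - 2 ) * 5^1*11^1*13^1 * 71^(-1)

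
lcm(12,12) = 12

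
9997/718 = 13  +  663/718=13.92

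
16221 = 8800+7421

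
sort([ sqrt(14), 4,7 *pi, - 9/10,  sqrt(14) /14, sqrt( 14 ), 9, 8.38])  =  [ -9/10 , sqrt( 14) /14,sqrt( 14), sqrt( 14),4, 8.38, 9, 7*pi ]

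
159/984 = 53/328  =  0.16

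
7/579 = 7/579 = 0.01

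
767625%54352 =6697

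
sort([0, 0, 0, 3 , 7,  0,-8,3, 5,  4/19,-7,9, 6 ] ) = [  -  8,-7,0,0, 0,0,  4/19 , 3, 3, 5, 6,7, 9 ] 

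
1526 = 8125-6599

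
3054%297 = 84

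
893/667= 893/667 = 1.34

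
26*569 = 14794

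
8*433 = 3464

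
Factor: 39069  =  3^3*1447^1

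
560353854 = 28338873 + 532014981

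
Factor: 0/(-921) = 0 = 0^1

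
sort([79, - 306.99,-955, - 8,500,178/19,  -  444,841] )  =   [-955, - 444,-306.99, - 8,178/19,79,500, 841]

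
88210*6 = 529260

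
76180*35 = 2666300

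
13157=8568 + 4589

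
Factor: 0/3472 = 0^1 =0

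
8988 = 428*21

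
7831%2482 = 385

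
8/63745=8/63745= 0.00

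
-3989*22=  - 87758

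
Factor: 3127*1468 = 2^2  *  53^1*59^1*367^1 = 4590436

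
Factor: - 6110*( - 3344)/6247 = 2^5*5^1*  11^1 * 13^1*19^1*47^1*6247^(-1 ) = 20431840/6247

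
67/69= 67/69 = 0.97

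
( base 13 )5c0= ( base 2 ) 1111101001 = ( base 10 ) 1001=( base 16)3E9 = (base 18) 31b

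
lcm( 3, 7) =21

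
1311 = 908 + 403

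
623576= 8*77947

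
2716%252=196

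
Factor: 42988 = 2^2  *  11^1*977^1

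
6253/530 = 11+ 423/530 = 11.80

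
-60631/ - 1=60631/1= 60631.00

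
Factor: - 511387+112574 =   -  398813^1 = - 398813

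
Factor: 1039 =1039^1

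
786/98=8+ 1/49 = 8.02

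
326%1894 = 326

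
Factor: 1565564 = 2^2*7^1*11^1*13^1*17^1*  23^1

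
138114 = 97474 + 40640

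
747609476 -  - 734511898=1482121374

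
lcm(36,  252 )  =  252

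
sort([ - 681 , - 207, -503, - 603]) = [-681 ,  -  603,- 503,-207]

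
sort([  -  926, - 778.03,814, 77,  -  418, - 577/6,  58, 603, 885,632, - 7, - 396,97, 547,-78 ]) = [ - 926, - 778.03, - 418 , - 396, - 577/6, - 78,- 7, 58 , 77, 97,547, 603, 632, 814,885]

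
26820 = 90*298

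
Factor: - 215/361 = -5^1 * 19^( - 2)  *43^1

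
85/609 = 85/609=0.14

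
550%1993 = 550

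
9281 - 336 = 8945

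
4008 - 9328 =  - 5320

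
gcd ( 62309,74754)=1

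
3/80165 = 3/80165 = 0.00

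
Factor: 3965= 5^1*13^1 * 61^1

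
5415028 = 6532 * 829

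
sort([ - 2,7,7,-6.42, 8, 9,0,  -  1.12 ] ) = [-6.42, - 2,-1.12,0,7,7,  8, 9]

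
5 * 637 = 3185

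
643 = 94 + 549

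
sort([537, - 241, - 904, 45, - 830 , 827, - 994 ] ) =[  -  994,- 904, - 830, - 241, 45,537, 827]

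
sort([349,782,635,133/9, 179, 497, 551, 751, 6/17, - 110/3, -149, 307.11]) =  [-149, - 110/3,6/17, 133/9 , 179, 307.11, 349,497,551, 635,751,782]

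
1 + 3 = 4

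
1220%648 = 572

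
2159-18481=  -  16322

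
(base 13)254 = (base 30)dh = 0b110010111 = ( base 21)J8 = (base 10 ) 407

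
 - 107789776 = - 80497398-27292378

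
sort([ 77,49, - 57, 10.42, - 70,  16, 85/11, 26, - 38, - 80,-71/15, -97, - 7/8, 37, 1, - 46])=[ - 97, - 80, - 70, - 57, - 46, - 38,-71/15, - 7/8, 1, 85/11, 10.42,16,26 , 37 , 49, 77]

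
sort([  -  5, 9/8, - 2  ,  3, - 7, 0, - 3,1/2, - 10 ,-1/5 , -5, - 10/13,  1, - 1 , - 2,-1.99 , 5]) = [  -  10, - 7,- 5,-5, - 3, - 2, - 2, - 1.99, - 1, - 10/13, - 1/5 , 0,1/2, 1,9/8,3, 5] 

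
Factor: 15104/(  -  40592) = - 2^4*43^ ( - 1) = - 16/43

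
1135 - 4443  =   - 3308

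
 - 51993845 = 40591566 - 92585411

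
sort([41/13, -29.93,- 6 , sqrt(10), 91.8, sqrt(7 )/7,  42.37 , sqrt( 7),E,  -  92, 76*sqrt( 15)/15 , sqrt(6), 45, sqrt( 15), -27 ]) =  [ - 92, - 29.93, - 27,-6, sqrt(7 ) /7, sqrt( 6), sqrt(7),E, 41/13,  sqrt ( 10), sqrt( 15 ),76*sqrt(15) /15,42.37 , 45 , 91.8]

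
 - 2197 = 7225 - 9422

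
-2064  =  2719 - 4783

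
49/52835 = 49/52835 = 0.00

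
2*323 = 646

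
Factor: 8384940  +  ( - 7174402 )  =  1210538=2^1 * 7^1 * 86467^1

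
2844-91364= - 88520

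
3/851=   3/851 = 0.00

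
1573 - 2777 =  - 1204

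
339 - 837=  - 498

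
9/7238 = 9/7238 = 0.00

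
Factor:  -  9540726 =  - 2^1*3^1*13^2*97^2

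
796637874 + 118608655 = 915246529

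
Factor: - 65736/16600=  - 99/25  =  -3^2 * 5^ ( - 2) * 11^1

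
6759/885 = 2253/295 = 7.64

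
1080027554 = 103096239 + 976931315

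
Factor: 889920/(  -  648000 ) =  - 103/75= - 3^( - 1)*5^(  -  2)*103^1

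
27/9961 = 27/9961 = 0.00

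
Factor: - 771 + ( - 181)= - 952 =- 2^3*7^1*17^1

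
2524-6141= - 3617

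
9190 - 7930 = 1260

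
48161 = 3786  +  44375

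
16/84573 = 16/84573 =0.00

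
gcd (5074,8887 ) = 1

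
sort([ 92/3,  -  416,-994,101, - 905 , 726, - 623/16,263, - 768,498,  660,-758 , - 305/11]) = [ - 994, - 905,- 768, - 758, - 416, - 623/16, -305/11,92/3, 101,263, 498,  660, 726 ]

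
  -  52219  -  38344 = - 90563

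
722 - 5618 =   -  4896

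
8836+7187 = 16023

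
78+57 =135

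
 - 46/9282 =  - 23/4641 = -  0.00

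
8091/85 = 95  +  16/85 = 95.19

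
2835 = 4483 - 1648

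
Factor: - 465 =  - 3^1*5^1*31^1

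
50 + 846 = 896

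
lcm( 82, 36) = 1476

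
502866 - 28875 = 473991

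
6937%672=217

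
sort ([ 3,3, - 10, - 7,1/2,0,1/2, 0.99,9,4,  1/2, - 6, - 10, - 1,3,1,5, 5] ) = [-10, - 10, - 7,- 6, - 1, 0,1/2,1/2, 1/2,0.99,1,3,3,3,4, 5,5,9 ] 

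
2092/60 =523/15=34.87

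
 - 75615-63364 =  - 138979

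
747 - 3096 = -2349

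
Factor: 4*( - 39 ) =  - 2^2*3^1*13^1 = - 156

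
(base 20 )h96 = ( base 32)6QA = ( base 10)6986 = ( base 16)1B4A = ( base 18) 13A2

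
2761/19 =145 + 6/19 = 145.32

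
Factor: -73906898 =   -  2^1*13^1*2842573^1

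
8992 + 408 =9400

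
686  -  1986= -1300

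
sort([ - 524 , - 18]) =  [ - 524,-18] 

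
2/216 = 1/108 = 0.01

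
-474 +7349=6875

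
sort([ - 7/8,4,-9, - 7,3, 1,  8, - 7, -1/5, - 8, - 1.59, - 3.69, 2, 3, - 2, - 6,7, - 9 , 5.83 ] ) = [ - 9, - 9,-8, - 7, - 7  ,-6, - 3.69, - 2,-1.59, - 7/8, - 1/5,1,2, 3,3  ,  4 , 5.83, 7 , 8 ] 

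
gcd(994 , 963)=1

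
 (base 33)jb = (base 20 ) 1bi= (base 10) 638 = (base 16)27e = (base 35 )I8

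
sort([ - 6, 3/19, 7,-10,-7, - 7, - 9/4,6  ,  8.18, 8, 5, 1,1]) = [-10, - 7, - 7,-6,-9/4, 3/19, 1, 1, 5, 6, 7, 8,8.18]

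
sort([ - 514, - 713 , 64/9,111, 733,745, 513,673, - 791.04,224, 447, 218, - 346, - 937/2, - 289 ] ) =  [ - 791.04, - 713, - 514, -937/2, - 346,- 289, 64/9,111,218,224,447, 513 , 673,733 , 745]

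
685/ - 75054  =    -  685/75054 = - 0.01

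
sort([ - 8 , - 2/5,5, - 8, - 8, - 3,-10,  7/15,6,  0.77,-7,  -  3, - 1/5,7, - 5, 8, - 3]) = [ - 10, - 8 , - 8, - 8,-7, - 5, - 3 , - 3, -3, - 2/5,-1/5,7/15,0.77,5,6,7, 8]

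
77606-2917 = 74689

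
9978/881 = 9978/881 = 11.33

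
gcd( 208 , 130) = 26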